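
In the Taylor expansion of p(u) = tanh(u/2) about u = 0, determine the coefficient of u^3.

-1/24

c_3 = p′′′(0)/3! = -1/24.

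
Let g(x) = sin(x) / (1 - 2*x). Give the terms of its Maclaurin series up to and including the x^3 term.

Use 1/(1 - r) = Σ r^k on the denominator, then take the Cauchy product.
[x^0] = 0;  [x^1] = 1;  [x^2] = 2;  [x^3] = 23/6.

23*x^3/6 + 2*x^2 + x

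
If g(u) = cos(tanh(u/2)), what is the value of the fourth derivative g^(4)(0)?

Substitute the inner expansion into the outer series and collect powers.
From the series, [u^4] g = 3/128; multiply by 4! = 24 to get 9/16.

9/16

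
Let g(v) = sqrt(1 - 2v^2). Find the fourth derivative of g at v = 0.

-12

Differentiate repeatedly and evaluate at the center.
The coefficient of v^4 in the expansion is -1/2, so g^(4)(0) = 4! * (-1/2) = -12.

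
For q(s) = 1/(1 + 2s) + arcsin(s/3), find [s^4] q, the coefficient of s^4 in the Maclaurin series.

Add the two expansions coefficient-wise.
[s^0] = 1;  [s^1] = -5/3;  [s^2] = 4;  [s^3] = -1295/162;  [s^4] = 16.

16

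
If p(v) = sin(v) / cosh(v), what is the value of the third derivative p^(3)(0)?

Write the quotient as an unknown series and match coefficients against numerator = denominator · series.
The coefficient of v^3 in the expansion is -2/3, so p′′′(0) = 3! * (-2/3) = -4.

-4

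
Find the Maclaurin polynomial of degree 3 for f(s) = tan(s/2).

[s^0] = 0;  [s^1] = 1/2;  [s^2] = 0;  [s^3] = 1/24.

s^3/24 + s/2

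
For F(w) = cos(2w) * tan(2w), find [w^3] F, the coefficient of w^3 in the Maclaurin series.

Take the Cauchy product of the two expansions.
[w^0] = 0;  [w^1] = 2;  [w^2] = 0;  [w^3] = -4/3.

-4/3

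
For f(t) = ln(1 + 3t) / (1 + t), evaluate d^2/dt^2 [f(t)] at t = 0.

Multiply the two series term by term and collect like powers.
The coefficient of t^2 in the expansion is -15/2, so f′′(0) = 2! * (-15/2) = -15.

-15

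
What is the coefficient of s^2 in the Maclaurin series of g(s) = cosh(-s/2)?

1/8

Differentiate repeatedly and evaluate at the center.
g(0) = 1
g′(0) = 0
g′′(0) = 1/4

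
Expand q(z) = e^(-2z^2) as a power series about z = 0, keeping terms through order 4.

[z^0] = 1;  [z^1] = 0;  [z^2] = -2;  [z^3] = 0;  [z^4] = 2.

2*z^4 - 2*z^2 + 1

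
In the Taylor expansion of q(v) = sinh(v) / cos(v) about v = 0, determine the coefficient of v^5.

Write the quotient as an unknown series and match coefficients against numerator = denominator · series.
q(0) = 0
q′(0) = 1
q′′(0) = 0
q′′′(0) = 4
q^(4)(0) = 0
q^(5)(0) = 36

3/10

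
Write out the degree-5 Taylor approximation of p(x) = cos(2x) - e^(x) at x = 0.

-x^5/120 + 5*x^4/8 - x^3/6 - 5*x^2/2 - x

Expand each term separately and add.
p(0) = 0
p′(0) = -1
p′′(0) = -5
p′′′(0) = -1
p^(4)(0) = 15
p^(5)(0) = -1
Then c_k = p^(k)(0)/k! gives each Taylor coefficient.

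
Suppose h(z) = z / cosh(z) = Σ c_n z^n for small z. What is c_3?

-1/2

Invert the denominator's series and multiply.
h(0) = 0
h′(0) = 1
h′′(0) = 0
h′′′(0) = -3
Dividing each by k! gives the coefficients c_0, ..., c_3.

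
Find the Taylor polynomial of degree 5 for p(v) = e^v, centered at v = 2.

(v - 2)^5*e^(2)/120 + (v - 2)^4*e^(2)/24 + (v - 2)^3*e^(2)/6 + (v - 2)^2*e^(2)/2 + (v - 2)*e^(2) + e^(2)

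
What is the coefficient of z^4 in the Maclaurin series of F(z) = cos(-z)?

F(0) = 1
F′(0) = 0
F′′(0) = -1
F′′′(0) = 0
F^(4)(0) = 1

1/24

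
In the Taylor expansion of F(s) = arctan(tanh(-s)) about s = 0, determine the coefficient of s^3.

2/3

Substitute the inner expansion into the outer series and collect powers.
[s^0] = 0;  [s^1] = -1;  [s^2] = 0;  [s^3] = 2/3.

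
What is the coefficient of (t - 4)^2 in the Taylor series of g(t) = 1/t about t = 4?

1/64

g(4) = 1/4
g′(4) = -1/16
g′′(4) = 1/32
The Taylor polynomial is Σ g^(k)(4)/k! · (t - 4)^k.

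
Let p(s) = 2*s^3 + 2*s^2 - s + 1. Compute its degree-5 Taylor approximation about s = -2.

p(-2) = -5
p′(-2) = 15
p′′(-2) = -20
p′′′(-2) = 12
p^(4)(-2) = 0
p^(5)(-2) = 0
Dividing each by k! gives the coefficients c_0, ..., c_5.

2*(s + 2)^3 - 10*(s + 2)^2 + 15*(s + 2) - 5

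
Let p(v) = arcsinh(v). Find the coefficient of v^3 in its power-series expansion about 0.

-1/6

p(0) = 0
p′(0) = 1
p′′(0) = 0
p′′′(0) = -1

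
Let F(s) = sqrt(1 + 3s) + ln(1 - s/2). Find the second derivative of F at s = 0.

-5/2

Expand each term separately and add.
From the series, [s^2] F = -5/4; multiply by 2! = 2 to get -5/2.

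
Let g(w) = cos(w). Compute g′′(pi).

Use the known series and substitute for the argument.
From the series, [(w - pi)^2] g = 1/2; multiply by 2! = 2 to get 1.

1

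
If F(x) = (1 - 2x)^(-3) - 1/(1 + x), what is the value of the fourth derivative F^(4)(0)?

5736

Combine the two series term by term.
The coefficient of x^4 in the expansion is 239, so F^(4)(0) = 4! * (239) = 5736.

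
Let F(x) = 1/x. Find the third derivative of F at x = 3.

Compute the successive derivatives at the expansion point and divide by k!.
The coefficient of (x - 3)^3 in the expansion is -1/81, so F′′′(3) = 3! * (-1/81) = -2/27.

-2/27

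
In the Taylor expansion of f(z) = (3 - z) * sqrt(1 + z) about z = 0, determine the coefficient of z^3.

Distribute the polynomial across the series and collect like powers.
f(0) = 3
f′(0) = 1/2
f′′(0) = -7/4
f′′′(0) = 15/8

5/16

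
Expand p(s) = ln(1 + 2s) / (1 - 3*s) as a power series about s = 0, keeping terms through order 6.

Use 1/(1 - r) = Σ r^k on the denominator, then take the Cauchy product.
[s^0] = 0;  [s^1] = 2;  [s^2] = 4;  [s^3] = 44/3;  [s^4] = 40;  [s^5] = 632/5;  [s^6] = 5528/15.

5528*s^6/15 + 632*s^5/5 + 40*s^4 + 44*s^3/3 + 4*s^2 + 2*s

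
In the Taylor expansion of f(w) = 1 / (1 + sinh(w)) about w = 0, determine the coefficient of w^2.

1

Expand as Σ (-1)^k u^k with u equal to the inner function's series.
f(0) = 1
f′(0) = -1
f′′(0) = 2
So c_2 = f′′(0)/2! = 1.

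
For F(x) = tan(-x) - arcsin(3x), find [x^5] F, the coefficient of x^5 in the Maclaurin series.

-2203/120

Add the two expansions coefficient-wise.
F(0) = 0
F′(0) = -4
F′′(0) = 0
F′′′(0) = -29
F^(4)(0) = 0
F^(5)(0) = -2203
The Taylor polynomial is Σ F^(k)(0)/k! · x^k.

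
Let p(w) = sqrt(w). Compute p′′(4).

Compute the successive derivatives at the expansion point and divide by k!.
The coefficient of (w - 4)^2 in the expansion is -1/64, so p′′(4) = 2! * (-1/64) = -1/32.

-1/32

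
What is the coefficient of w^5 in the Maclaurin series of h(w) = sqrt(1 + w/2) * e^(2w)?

Take the Cauchy product of the two expansions.
h(0) = 1
h′(0) = 9/4
h′′(0) = 79/16
h′′′(0) = 683/64
h^(4)(0) = 5841/256
h^(5)(0) = 49553/1024
Then c_k = h^(k)(0)/k! gives each Taylor coefficient.

49553/122880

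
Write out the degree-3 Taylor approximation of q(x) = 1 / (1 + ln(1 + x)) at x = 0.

-7*x^3/3 + 3*x^2/2 - x + 1

Expand as Σ (-1)^k u^k with u equal to the inner function's series.
q(0) = 1
q′(0) = -1
q′′(0) = 3
q′′′(0) = -14
Dividing each by k! gives the coefficients c_0, ..., c_3.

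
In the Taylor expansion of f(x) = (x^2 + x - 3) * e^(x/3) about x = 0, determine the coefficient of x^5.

Multiply each power in the prefactor through the base expansion.
So c_5 = f^(5)(0)/5! = 8/1215.

8/1215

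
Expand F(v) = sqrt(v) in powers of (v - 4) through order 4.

[(v - 4)^0] = 2;  [(v - 4)^1] = 1/4;  [(v - 4)^2] = -1/64;  [(v - 4)^3] = 1/512;  [(v - 4)^4] = -5/16384.

-5*(v - 4)^4/16384 + (v - 4)^3/512 - (v - 4)^2/64 + (v - 4)/4 + 2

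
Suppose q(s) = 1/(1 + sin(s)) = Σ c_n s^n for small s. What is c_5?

-61/120

Plug the Maclaurin series of the inner function into that of the outer and collect terms.
q(0) = 1
q′(0) = -1
q′′(0) = 2
q′′′(0) = -5
q^(4)(0) = 16
q^(5)(0) = -61
So c_5 = q^(5)(0)/5! = -61/120.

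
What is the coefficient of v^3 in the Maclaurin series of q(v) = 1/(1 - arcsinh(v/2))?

Compose series: expand the inner function first, then feed it into the outer expansion.
q(0) = 1
q′(0) = 1/2
q′′(0) = 1/2
q′′′(0) = 5/8
So c_3 = q′′′(0)/3! = 5/48.

5/48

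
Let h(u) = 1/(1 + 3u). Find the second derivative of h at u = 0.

18

Use the known series and substitute for the argument.
From the series, [u^2] h = 9; multiply by 2! = 2 to get 18.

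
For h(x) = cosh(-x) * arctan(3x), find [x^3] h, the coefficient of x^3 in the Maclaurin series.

-15/2

Take the Cauchy product of the two expansions.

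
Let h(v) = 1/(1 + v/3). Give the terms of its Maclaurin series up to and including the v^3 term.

h(0) = 1
h′(0) = -1/3
h′′(0) = 2/9
h′′′(0) = -2/9
Dividing each by k! gives the coefficients c_0, ..., c_3.

-v^3/27 + v^2/9 - v/3 + 1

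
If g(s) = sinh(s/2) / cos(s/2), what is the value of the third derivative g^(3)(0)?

Divide the numerator series by the denominator series (power-series long division).
From the series, [s^3] g = 1/12; multiply by 3! = 6 to get 1/2.

1/2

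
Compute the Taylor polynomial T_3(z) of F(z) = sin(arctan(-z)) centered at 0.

Let u equal the inner series; expand the outer function in u and truncate.
F(0) = 0
F′(0) = -1
F′′(0) = 0
F′′′(0) = 3

z^3/2 - z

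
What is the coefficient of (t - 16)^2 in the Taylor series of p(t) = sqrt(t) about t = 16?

[(t - 16)^0] = 4;  [(t - 16)^1] = 1/8;  [(t - 16)^2] = -1/512.
So c_2 = p′′(16)/2! = -1/512.

-1/512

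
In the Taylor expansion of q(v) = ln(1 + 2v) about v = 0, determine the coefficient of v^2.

-2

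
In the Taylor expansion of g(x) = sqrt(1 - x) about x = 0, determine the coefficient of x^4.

-5/128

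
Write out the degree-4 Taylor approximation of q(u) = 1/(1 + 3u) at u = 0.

q(0) = 1
q′(0) = -3
q′′(0) = 18
q′′′(0) = -162
q^(4)(0) = 1944
Then c_k = q^(k)(0)/k! gives each Taylor coefficient.

81*u^4 - 27*u^3 + 9*u^2 - 3*u + 1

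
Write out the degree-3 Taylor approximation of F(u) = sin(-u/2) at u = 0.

Differentiate repeatedly and evaluate at the center.
F(0) = 0
F′(0) = -1/2
F′′(0) = 0
F′′′(0) = 1/8

u^3/48 - u/2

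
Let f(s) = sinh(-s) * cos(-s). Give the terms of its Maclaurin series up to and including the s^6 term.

s^5/30 + s^3/3 - s

Write out both Maclaurin series and multiply, keeping only the needed powers.
f(0) = 0
f′(0) = -1
f′′(0) = 0
f′′′(0) = 2
f^(4)(0) = 0
f^(5)(0) = 4
f^(6)(0) = 0
Then c_k = f^(k)(0)/k! gives each Taylor coefficient.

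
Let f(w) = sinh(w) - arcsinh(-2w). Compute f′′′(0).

Add the two expansions coefficient-wise.
From the series, [w^3] f = -7/6; multiply by 3! = 6 to get -7.

-7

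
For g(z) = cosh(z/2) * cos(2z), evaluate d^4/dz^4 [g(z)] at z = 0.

161/16

Expand each factor separately, then convolve coefficients.
The coefficient of z^4 in the expansion is 161/384, so g^(4)(0) = 4! * (161/384) = 161/16.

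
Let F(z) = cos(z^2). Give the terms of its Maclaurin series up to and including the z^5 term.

Use the known series and substitute for the argument.

1 - z^4/2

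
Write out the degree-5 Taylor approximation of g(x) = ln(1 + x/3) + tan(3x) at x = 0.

39367*x^5/1215 - x^4/324 + 730*x^3/81 - x^2/18 + 10*x/3

Combine the two series term by term.
g(0) = 0
g′(0) = 10/3
g′′(0) = -1/9
g′′′(0) = 1460/27
g^(4)(0) = -2/27
g^(5)(0) = 314936/81
Then c_k = g^(k)(0)/k! gives each Taylor coefficient.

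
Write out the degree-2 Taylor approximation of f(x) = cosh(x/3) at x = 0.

Compute the successive derivatives at the expansion point and divide by k!.
[x^0] = 1;  [x^1] = 0;  [x^2] = 1/18.

x^2/18 + 1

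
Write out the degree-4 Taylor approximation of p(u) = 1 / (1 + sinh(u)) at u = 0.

4*u^4/3 - 7*u^3/6 + u^2 - u + 1

Use the geometric series for the reciprocal, then substitute.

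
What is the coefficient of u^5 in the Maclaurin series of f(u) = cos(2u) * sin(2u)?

Write out both Maclaurin series and multiply, keeping only the needed powers.
f(0) = 0
f′(0) = 2
f′′(0) = 0
f′′′(0) = -32
f^(4)(0) = 0
f^(5)(0) = 512
Then c_k = f^(k)(0)/k! gives each Taylor coefficient.

64/15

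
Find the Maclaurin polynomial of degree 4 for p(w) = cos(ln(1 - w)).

-5*w^4/12 - w^3/2 - w^2/2 + 1

Compose series: expand the inner function first, then feed it into the outer expansion.
[w^0] = 1;  [w^1] = 0;  [w^2] = -1/2;  [w^3] = -1/2;  [w^4] = -5/12.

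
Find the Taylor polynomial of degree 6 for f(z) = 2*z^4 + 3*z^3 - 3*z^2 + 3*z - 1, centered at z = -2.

2*(z + 2)^4 - 13*(z + 2)^3 + 27*(z + 2)^2 - 13*(z + 2) - 11

[(z + 2)^0] = -11;  [(z + 2)^1] = -13;  [(z + 2)^2] = 27;  [(z + 2)^3] = -13;  [(z + 2)^4] = 2;  [(z + 2)^5] = 0;  [(z + 2)^6] = 0.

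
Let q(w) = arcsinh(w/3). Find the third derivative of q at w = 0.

-1/27

The coefficient of w^3 in the expansion is -1/162, so q′′′(0) = 3! * (-1/162) = -1/27.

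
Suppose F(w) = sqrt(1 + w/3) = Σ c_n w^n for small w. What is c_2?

-1/72

[w^0] = 1;  [w^1] = 1/6;  [w^2] = -1/72.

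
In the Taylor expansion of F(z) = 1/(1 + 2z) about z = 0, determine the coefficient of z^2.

4

Apply the Taylor formula c_k = f^(k)(a)/k!.
F(0) = 1
F′(0) = -2
F′′(0) = 8
So c_2 = F′′(0)/2! = 4.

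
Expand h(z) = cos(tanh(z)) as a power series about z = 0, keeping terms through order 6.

-59*z^6/240 + 3*z^4/8 - z^2/2 + 1

Compose series: expand the inner function first, then feed it into the outer expansion.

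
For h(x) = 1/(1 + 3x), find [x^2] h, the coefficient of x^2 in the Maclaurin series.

9

h(0) = 1
h′(0) = -3
h′′(0) = 18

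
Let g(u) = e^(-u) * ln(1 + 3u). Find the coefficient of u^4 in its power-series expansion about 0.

Expand each factor separately, then convolve coefficients.
g(0) = 0
g′(0) = 3
g′′(0) = -15
g′′′(0) = 90
g^(4)(0) = -768
Dividing each by k! gives the coefficients c_0, ..., c_4.

-32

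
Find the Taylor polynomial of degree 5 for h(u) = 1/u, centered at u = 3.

-(u - 3)^5/729 + (u - 3)^4/243 - (u - 3)^3/81 + (u - 3)^2/27 - (u - 3)/9 + 1/3

h(3) = 1/3
h′(3) = -1/9
h′′(3) = 2/27
h′′′(3) = -2/27
h^(4)(3) = 8/81
h^(5)(3) = -40/243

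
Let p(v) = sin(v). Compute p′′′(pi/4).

From the series, [(v - pi/4)^3] p = -sqrt(2)/12; multiply by 3! = 6 to get -sqrt(2)/2.

-sqrt(2)/2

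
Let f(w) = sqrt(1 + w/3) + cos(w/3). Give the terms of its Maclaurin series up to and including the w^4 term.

w^4/31104 + w^3/432 - 5*w^2/72 + w/6 + 2

Expand each term separately and add.
[w^0] = 2;  [w^1] = 1/6;  [w^2] = -5/72;  [w^3] = 1/432;  [w^4] = 1/31104.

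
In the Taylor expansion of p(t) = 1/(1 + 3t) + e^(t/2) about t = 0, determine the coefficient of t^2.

73/8

Add the two expansions coefficient-wise.
p(0) = 2
p′(0) = -5/2
p′′(0) = 73/4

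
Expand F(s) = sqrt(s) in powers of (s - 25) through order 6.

Differentiate repeatedly and evaluate at the center.
F(25) = 5
F′(25) = 1/10
F′′(25) = -1/500
F′′′(25) = 3/25000
F^(4)(25) = -3/250000
F^(5)(25) = 21/12500000
F^(6)(25) = -189/625000000
Then c_k = F^(k)(25)/k! gives each Taylor coefficient.

-21*(s - 25)^6/50000000000 + 7*(s - 25)^5/500000000 - (s - 25)^4/2000000 + (s - 25)^3/50000 - (s - 25)^2/1000 + (s - 25)/10 + 5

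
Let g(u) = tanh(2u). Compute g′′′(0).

The coefficient of u^3 in the expansion is -8/3, so g′′′(0) = 3! * (-8/3) = -16.

-16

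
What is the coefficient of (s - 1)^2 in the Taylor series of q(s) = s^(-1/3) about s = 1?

[(s - 1)^0] = 1;  [(s - 1)^1] = -1/3;  [(s - 1)^2] = 2/9.
So c_2 = q′′(1)/2! = 2/9.

2/9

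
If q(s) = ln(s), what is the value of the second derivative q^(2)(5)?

Differentiate repeatedly and evaluate at the center.
From the series, [(s - 5)^2] q = -1/50; multiply by 2! = 2 to get -1/25.

-1/25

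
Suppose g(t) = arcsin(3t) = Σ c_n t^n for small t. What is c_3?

g(0) = 0
g′(0) = 3
g′′(0) = 0
g′′′(0) = 27
Then c_k = g^(k)(0)/k! gives each Taylor coefficient.

9/2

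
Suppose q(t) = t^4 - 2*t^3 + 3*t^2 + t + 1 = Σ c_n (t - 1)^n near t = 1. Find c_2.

3

q(1) = 4
q′(1) = 5
q′′(1) = 6
So c_2 = q′′(1)/2! = 3.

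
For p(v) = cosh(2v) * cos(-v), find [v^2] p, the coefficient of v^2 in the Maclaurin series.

Take the Cauchy product of the two expansions.
p(0) = 1
p′(0) = 0
p′′(0) = 3
So c_2 = p′′(0)/2! = 3/2.

3/2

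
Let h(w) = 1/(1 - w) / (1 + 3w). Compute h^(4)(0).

1464

Multiply the two series term by term and collect like powers.
From the series, [w^4] h = 61; multiply by 4! = 24 to get 1464.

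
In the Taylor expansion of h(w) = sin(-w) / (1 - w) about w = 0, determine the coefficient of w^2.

-1

Take the Cauchy product of the two expansions.
h(0) = 0
h′(0) = -1
h′′(0) = -2
So c_2 = h′′(0)/2! = -1.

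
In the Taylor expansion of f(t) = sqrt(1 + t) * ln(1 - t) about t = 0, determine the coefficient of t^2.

-1

Write out both Maclaurin series and multiply, keeping only the needed powers.
[t^0] = 0;  [t^1] = -1;  [t^2] = -1.
So c_2 = f′′(0)/2! = -1.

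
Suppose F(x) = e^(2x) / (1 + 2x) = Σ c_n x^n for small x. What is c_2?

2

Take the Cauchy product of the two expansions.
F(0) = 1
F′(0) = 0
F′′(0) = 4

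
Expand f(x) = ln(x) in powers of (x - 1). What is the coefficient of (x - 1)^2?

-1/2

Compute the successive derivatives at the expansion point and divide by k!.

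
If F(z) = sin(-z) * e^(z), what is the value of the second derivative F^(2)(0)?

-2

Expand each factor separately, then convolve coefficients.
From the series, [z^2] F = -1; multiply by 2! = 2 to get -2.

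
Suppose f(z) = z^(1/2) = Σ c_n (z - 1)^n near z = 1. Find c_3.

1/16

[(z - 1)^0] = 1;  [(z - 1)^1] = 1/2;  [(z - 1)^2] = -1/8;  [(z - 1)^3] = 1/16.
So c_3 = f′′′(1)/3! = 1/16.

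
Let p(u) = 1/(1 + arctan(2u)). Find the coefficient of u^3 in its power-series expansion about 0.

Substitute the inner expansion into the outer series and collect powers.
[u^0] = 1;  [u^1] = -2;  [u^2] = 4;  [u^3] = -16/3.
So c_3 = p′′′(0)/3! = -16/3.

-16/3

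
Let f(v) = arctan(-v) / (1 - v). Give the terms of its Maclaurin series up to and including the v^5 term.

Expand 1/(denominator) as a geometric series and multiply by the numerator's series.
f(0) = 0
f′(0) = -1
f′′(0) = -2
f′′′(0) = -4
f^(4)(0) = -16
f^(5)(0) = -104
The Taylor polynomial is Σ f^(k)(0)/k! · v^k.

-13*v^5/15 - 2*v^4/3 - 2*v^3/3 - v^2 - v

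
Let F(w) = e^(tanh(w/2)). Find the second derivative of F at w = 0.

Plug the Maclaurin series of the inner function into that of the outer and collect terms.
The coefficient of w^2 in the expansion is 1/8, so F′′(0) = 2! * (1/8) = 1/4.

1/4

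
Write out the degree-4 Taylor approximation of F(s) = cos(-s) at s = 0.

s^4/24 - s^2/2 + 1

F(0) = 1
F′(0) = 0
F′′(0) = -1
F′′′(0) = 0
F^(4)(0) = 1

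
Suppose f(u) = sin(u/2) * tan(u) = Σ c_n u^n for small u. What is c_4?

7/48

Take the Cauchy product of the two expansions.
f(0) = 0
f′(0) = 0
f′′(0) = 1
f′′′(0) = 0
f^(4)(0) = 7/2
Dividing each by k! gives the coefficients c_0, ..., c_4.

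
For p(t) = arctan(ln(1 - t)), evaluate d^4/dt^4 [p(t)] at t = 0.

Let u equal the inner series; expand the outer function in u and truncate.
The coefficient of t^4 in the expansion is 1/4, so p^(4)(0) = 4! * (1/4) = 6.

6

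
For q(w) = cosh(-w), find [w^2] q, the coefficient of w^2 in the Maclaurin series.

1/2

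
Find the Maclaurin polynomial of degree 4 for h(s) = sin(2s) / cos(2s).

8*s^3/3 + 2*s

Write the quotient as an unknown series and match coefficients against numerator = denominator · series.
h(0) = 0
h′(0) = 2
h′′(0) = 0
h′′′(0) = 16
h^(4)(0) = 0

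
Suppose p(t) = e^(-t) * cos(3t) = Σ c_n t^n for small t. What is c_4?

Take the Cauchy product of the two expansions.
[t^0] = 1;  [t^1] = -1;  [t^2] = -4;  [t^3] = 13/3;  [t^4] = 7/6.

7/6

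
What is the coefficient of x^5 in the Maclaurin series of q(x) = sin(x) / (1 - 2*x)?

1841/120

Expand 1/(denominator) as a geometric series and multiply by the numerator's series.
So c_5 = q^(5)(0)/5! = 1841/120.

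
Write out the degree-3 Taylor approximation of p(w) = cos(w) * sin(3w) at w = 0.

-6*w^3 + 3*w

Multiply the two series term by term and collect like powers.
p(0) = 0
p′(0) = 3
p′′(0) = 0
p′′′(0) = -36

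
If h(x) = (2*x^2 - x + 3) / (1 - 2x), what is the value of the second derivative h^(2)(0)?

24

Shift and add copies of the series according to the polynomial's terms.
From the series, [x^2] h = 12; multiply by 2! = 2 to get 24.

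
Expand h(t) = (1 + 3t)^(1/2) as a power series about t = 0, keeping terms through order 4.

-405*t^4/128 + 27*t^3/16 - 9*t^2/8 + 3*t/2 + 1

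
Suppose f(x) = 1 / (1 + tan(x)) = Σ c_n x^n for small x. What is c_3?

Expand as Σ (-1)^k u^k with u equal to the inner function's series.

-4/3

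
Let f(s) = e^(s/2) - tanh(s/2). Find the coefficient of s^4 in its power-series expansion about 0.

1/384

Combine the two series term by term.
f(0) = 1
f′(0) = 0
f′′(0) = 1/4
f′′′(0) = 3/8
f^(4)(0) = 1/16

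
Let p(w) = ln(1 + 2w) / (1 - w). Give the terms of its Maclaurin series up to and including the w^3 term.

8*w^3/3 + 2*w

Use 1/(1 - r) = Σ r^k on the denominator, then take the Cauchy product.
[w^0] = 0;  [w^1] = 2;  [w^2] = 0;  [w^3] = 8/3.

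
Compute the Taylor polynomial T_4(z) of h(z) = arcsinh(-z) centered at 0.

h(0) = 0
h′(0) = -1
h′′(0) = 0
h′′′(0) = 1
h^(4)(0) = 0

z^3/6 - z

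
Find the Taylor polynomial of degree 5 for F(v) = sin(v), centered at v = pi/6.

sqrt(3)*(v - pi/6)^5/240 + (v - pi/6)^4/48 - sqrt(3)*(v - pi/6)^3/12 - (v - pi/6)^2/4 + sqrt(3)*(v - pi/6)/2 + 1/2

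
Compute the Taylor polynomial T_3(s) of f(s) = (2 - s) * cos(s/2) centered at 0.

Multiply each power in the prefactor through the base expansion.

s^3/8 - s^2/4 - s + 2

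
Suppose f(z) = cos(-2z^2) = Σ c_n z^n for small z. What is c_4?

-2

Compute the successive derivatives at the expansion point and divide by k!.
f(0) = 1
f′(0) = 0
f′′(0) = 0
f′′′(0) = 0
f^(4)(0) = -48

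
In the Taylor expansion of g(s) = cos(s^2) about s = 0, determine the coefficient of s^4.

-1/2

c_4 = g^(4)(0)/4! = -1/2.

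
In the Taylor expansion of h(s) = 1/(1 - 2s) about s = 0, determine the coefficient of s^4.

h(0) = 1
h′(0) = 2
h′′(0) = 8
h′′′(0) = 48
h^(4)(0) = 384
Dividing each by k! gives the coefficients c_0, ..., c_4.

16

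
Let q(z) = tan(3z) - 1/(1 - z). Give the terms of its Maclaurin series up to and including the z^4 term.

-z^4 + 8*z^3 - z^2 + 2*z - 1

Add the two expansions coefficient-wise.
[z^0] = -1;  [z^1] = 2;  [z^2] = -1;  [z^3] = 8;  [z^4] = -1.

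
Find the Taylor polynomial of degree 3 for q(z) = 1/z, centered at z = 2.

q(2) = 1/2
q′(2) = -1/4
q′′(2) = 1/4
q′′′(2) = -3/8
Dividing each by k! gives the coefficients c_0, ..., c_3.

-(z - 2)^3/16 + (z - 2)^2/8 - (z - 2)/4 + 1/2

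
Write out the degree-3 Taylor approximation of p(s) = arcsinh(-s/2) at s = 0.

p(0) = 0
p′(0) = -1/2
p′′(0) = 0
p′′′(0) = 1/8
Dividing each by k! gives the coefficients c_0, ..., c_3.

s^3/48 - s/2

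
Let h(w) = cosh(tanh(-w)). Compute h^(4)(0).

Substitute the inner expansion into the outer series and collect powers.
From the series, [w^4] h = -7/24; multiply by 4! = 24 to get -7.

-7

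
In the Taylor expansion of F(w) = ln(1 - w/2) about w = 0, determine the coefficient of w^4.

-1/64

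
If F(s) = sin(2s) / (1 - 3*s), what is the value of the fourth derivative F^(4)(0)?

Multiply the numerator's expansion by the denominator's geometric series.
From the series, [s^4] F = 50; multiply by 4! = 24 to get 1200.

1200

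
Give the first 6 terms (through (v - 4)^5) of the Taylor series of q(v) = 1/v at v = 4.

Differentiate repeatedly and evaluate at the center.
q(4) = 1/4
q′(4) = -1/16
q′′(4) = 1/32
q′′′(4) = -3/128
q^(4)(4) = 3/128
q^(5)(4) = -15/512

-(v - 4)^5/4096 + (v - 4)^4/1024 - (v - 4)^3/256 + (v - 4)^2/64 - (v - 4)/16 + 1/4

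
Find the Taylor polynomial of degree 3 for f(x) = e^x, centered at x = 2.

(x - 2)^3*e^(2)/6 + (x - 2)^2*e^(2)/2 + (x - 2)*e^(2) + e^(2)

f(2) = e^(2)
f′(2) = e^(2)
f′′(2) = e^(2)
f′′′(2) = e^(2)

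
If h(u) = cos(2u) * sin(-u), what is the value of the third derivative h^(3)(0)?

Write out both Maclaurin series and multiply, keeping only the needed powers.
The coefficient of u^3 in the expansion is 13/6, so h′′′(0) = 3! * (13/6) = 13.

13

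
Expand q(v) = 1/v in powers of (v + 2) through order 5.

-(v + 2)^5/64 - (v + 2)^4/32 - (v + 2)^3/16 - (v + 2)^2/8 - (v + 2)/4 - 1/2

[(v + 2)^0] = -1/2;  [(v + 2)^1] = -1/4;  [(v + 2)^2] = -1/8;  [(v + 2)^3] = -1/16;  [(v + 2)^4] = -1/32;  [(v + 2)^5] = -1/64.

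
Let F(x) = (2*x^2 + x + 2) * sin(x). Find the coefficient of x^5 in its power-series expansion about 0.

-19/60

Shift and add copies of the series according to the polynomial's terms.
[x^0] = 0;  [x^1] = 2;  [x^2] = 1;  [x^3] = 5/3;  [x^4] = -1/6;  [x^5] = -19/60.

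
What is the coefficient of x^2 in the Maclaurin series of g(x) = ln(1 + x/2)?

g(0) = 0
g′(0) = 1/2
g′′(0) = -1/4
So c_2 = g′′(0)/2! = -1/8.

-1/8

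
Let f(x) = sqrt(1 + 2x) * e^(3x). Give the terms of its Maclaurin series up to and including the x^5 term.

Multiply the two series term by term and collect like powers.
[x^0] = 1;  [x^1] = 4;  [x^2] = 7;  [x^3] = 8;  [x^4] = 13/2;  [x^5] = 22/5.

22*x^5/5 + 13*x^4/2 + 8*x^3 + 7*x^2 + 4*x + 1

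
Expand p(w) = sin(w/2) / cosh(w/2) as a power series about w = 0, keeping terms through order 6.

3*w^5/320 - w^3/12 + w/2

Write the quotient as an unknown series and match coefficients against numerator = denominator · series.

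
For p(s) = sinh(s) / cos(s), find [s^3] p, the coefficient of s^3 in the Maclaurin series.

2/3

Divide the numerator series by the denominator series (power-series long division).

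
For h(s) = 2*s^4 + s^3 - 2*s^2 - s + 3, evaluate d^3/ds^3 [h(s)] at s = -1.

Apply the Taylor formula c_k = f^(k)(a)/k!.
The coefficient of (s + 1)^3 in the expansion is -7, so h′′′(-1) = 3! * (-7) = -42.

-42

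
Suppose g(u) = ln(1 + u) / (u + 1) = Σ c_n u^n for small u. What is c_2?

-3/2

Use 1/(1 - r) = Σ r^k on the denominator, then take the Cauchy product.
g(0) = 0
g′(0) = 1
g′′(0) = -3
So c_2 = g′′(0)/2! = -3/2.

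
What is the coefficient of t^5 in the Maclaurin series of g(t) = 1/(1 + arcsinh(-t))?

23/40

Plug the Maclaurin series of the inner function into that of the outer and collect terms.
So c_5 = g^(5)(0)/5! = 23/40.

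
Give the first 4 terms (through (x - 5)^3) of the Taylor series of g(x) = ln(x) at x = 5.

g(5) = ln(5)
g′(5) = 1/5
g′′(5) = -1/25
g′′′(5) = 2/125
Then c_k = g^(k)(5)/k! gives each Taylor coefficient.

(x - 5)^3/375 - (x - 5)^2/50 + (x - 5)/5 + ln(5)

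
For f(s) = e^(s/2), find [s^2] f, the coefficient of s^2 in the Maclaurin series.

1/8

f(0) = 1
f′(0) = 1/2
f′′(0) = 1/4
So c_2 = f′′(0)/2! = 1/8.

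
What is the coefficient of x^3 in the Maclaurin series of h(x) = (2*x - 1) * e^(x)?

Shift and add copies of the series according to the polynomial's terms.
h(0) = -1
h′(0) = 1
h′′(0) = 3
h′′′(0) = 5
So c_3 = h′′′(0)/3! = 5/6.

5/6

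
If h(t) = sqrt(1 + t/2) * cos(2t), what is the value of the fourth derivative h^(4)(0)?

Write out both Maclaurin series and multiply, keeping only the needed powers.
The coefficient of t^4 in the expansion is 4465/6144, so h^(4)(0) = 4! * (4465/6144) = 4465/256.

4465/256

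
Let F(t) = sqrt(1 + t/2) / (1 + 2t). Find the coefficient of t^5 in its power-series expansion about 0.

Write out both Maclaurin series and multiply, keeping only the needed powers.
So c_5 = F^(5)(0)/5! = -227025/8192.

-227025/8192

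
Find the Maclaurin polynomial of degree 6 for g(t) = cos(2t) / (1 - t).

Expand 1/(denominator) as a geometric series and multiply by the numerator's series.
g(0) = 1
g′(0) = 1
g′′(0) = -2
g′′′(0) = -6
g^(4)(0) = -8
g^(5)(0) = -40
g^(6)(0) = -304

-19*t^6/45 - t^5/3 - t^4/3 - t^3 - t^2 + t + 1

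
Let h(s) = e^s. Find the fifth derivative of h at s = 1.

The coefficient of (s - 1)^5 in the expansion is e/120, so h^(5)(1) = 5! * (e/120) = e.

e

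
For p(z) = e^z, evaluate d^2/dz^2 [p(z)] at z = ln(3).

3

From the series, [(z - ln(3))^2] p = 3/2; multiply by 2! = 2 to get 3.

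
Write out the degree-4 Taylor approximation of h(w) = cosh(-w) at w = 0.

Apply the Taylor formula c_k = f^(k)(a)/k!.
[w^0] = 1;  [w^1] = 0;  [w^2] = 1/2;  [w^3] = 0;  [w^4] = 1/24.

w^4/24 + w^2/2 + 1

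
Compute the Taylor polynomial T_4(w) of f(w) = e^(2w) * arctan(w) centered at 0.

Write out both Maclaurin series and multiply, keeping only the needed powers.
[w^0] = 0;  [w^1] = 1;  [w^2] = 2;  [w^3] = 5/3;  [w^4] = 2/3.

2*w^4/3 + 5*w^3/3 + 2*w^2 + w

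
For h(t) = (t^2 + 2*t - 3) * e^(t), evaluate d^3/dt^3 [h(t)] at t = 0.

9

Multiply each power in the prefactor through the base expansion.
The coefficient of t^3 in the expansion is 3/2, so h′′′(0) = 3! * (3/2) = 9.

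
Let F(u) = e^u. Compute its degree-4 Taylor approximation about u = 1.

e*(u - 1)^4/24 + e*(u - 1)^3/6 + e*(u - 1)^2/2 + e*(u - 1) + e

Apply the Taylor formula c_k = f^(k)(a)/k!.
[(u - 1)^0] = e;  [(u - 1)^1] = e;  [(u - 1)^2] = e/2;  [(u - 1)^3] = e/6;  [(u - 1)^4] = e/24.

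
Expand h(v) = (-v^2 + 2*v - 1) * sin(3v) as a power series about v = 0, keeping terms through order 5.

99*v^5/40 - 9*v^4 + 3*v^3/2 + 6*v^2 - 3*v

Distribute the polynomial across the series and collect like powers.
h(0) = 0
h′(0) = -3
h′′(0) = 12
h′′′(0) = 9
h^(4)(0) = -216
h^(5)(0) = 297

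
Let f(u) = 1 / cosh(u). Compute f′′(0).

-1

Invert the denominator's series and multiply.
The coefficient of u^2 in the expansion is -1/2, so f′′(0) = 2! * (-1/2) = -1.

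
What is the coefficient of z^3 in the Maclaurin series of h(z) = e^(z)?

1/6

Apply the Taylor formula c_k = f^(k)(a)/k!.
[z^0] = 1;  [z^1] = 1;  [z^2] = 1/2;  [z^3] = 1/6.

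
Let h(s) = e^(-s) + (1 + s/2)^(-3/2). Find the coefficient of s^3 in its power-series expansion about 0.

-169/384

Expand each term separately and add.
h(0) = 2
h′(0) = -7/4
h′′(0) = 31/16
h′′′(0) = -169/64
So c_3 = h′′′(0)/3! = -169/384.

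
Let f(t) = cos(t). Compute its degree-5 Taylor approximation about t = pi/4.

-sqrt(2)*(t - pi/4)^5/240 + sqrt(2)*(t - pi/4)^4/48 + sqrt(2)*(t - pi/4)^3/12 - sqrt(2)*(t - pi/4)^2/4 - sqrt(2)*(t - pi/4)/2 + sqrt(2)/2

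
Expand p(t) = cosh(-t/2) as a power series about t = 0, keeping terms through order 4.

t^4/384 + t^2/8 + 1

Compute the successive derivatives at the expansion point and divide by k!.
[t^0] = 1;  [t^1] = 0;  [t^2] = 1/8;  [t^3] = 0;  [t^4] = 1/384.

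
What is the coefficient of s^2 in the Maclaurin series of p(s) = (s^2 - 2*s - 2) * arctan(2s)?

Shift and add copies of the series according to the polynomial's terms.

-4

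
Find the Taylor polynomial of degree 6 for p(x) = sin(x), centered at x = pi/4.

p(pi/4) = sqrt(2)/2
p′(pi/4) = sqrt(2)/2
p′′(pi/4) = -sqrt(2)/2
p′′′(pi/4) = -sqrt(2)/2
p^(4)(pi/4) = sqrt(2)/2
p^(5)(pi/4) = sqrt(2)/2
p^(6)(pi/4) = -sqrt(2)/2
Dividing each by k! gives the coefficients c_0, ..., c_6.

-sqrt(2)*(x - pi/4)^6/1440 + sqrt(2)*(x - pi/4)^5/240 + sqrt(2)*(x - pi/4)^4/48 - sqrt(2)*(x - pi/4)^3/12 - sqrt(2)*(x - pi/4)^2/4 + sqrt(2)*(x - pi/4)/2 + sqrt(2)/2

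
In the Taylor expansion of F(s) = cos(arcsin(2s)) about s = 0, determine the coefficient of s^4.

-2

Let u equal the inner series; expand the outer function in u and truncate.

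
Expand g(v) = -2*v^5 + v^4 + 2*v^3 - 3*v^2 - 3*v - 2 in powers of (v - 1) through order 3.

-14*(v - 1)^3 - 11*(v - 1)^2 - 9*(v - 1) - 7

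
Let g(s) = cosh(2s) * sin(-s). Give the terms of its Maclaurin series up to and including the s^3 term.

-11*s^3/6 - s

Multiply the two series term by term and collect like powers.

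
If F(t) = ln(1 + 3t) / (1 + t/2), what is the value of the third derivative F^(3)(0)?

Write out both Maclaurin series and multiply, keeping only the needed powers.
The coefficient of t^3 in the expansion is 12, so F′′′(0) = 3! * (12) = 72.

72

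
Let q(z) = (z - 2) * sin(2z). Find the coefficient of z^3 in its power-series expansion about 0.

Multiply each power in the prefactor through the base expansion.
q(0) = 0
q′(0) = -4
q′′(0) = 4
q′′′(0) = 16

8/3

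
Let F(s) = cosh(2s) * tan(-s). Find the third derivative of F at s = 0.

Expand each factor separately, then convolve coefficients.
The coefficient of s^3 in the expansion is -7/3, so F′′′(0) = 3! * (-7/3) = -14.

-14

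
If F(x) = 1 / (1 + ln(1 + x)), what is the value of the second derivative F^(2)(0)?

3

Expand as Σ (-1)^k u^k with u equal to the inner function's series.
The coefficient of x^2 in the expansion is 3/2, so F′′(0) = 2! * (3/2) = 3.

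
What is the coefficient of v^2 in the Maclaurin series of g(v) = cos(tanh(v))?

Let u equal the inner series; expand the outer function in u and truncate.
So c_2 = g′′(0)/2! = -1/2.

-1/2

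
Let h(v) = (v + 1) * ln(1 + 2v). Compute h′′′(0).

Shift and add copies of the series according to the polynomial's terms.
The coefficient of v^3 in the expansion is 2/3, so h′′′(0) = 3! * (2/3) = 4.

4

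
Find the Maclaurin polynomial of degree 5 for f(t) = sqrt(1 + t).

Use the known series and substitute for the argument.
f(0) = 1
f′(0) = 1/2
f′′(0) = -1/4
f′′′(0) = 3/8
f^(4)(0) = -15/16
f^(5)(0) = 105/32
The Taylor polynomial is Σ f^(k)(0)/k! · t^k.

7*t^5/256 - 5*t^4/128 + t^3/16 - t^2/8 + t/2 + 1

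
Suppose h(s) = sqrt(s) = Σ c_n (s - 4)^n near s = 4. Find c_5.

7/131072

h(4) = 2
h′(4) = 1/4
h′′(4) = -1/32
h′′′(4) = 3/256
h^(4)(4) = -15/2048
h^(5)(4) = 105/16384
So c_5 = h^(5)(4)/5! = 7/131072.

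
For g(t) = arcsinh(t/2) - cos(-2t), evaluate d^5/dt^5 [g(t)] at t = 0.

9/32

Add the two expansions coefficient-wise.
The coefficient of t^5 in the expansion is 3/1280, so g^(5)(0) = 5! * (3/1280) = 9/32.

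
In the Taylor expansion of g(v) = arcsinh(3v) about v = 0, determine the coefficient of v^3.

-9/2

[v^0] = 0;  [v^1] = 3;  [v^2] = 0;  [v^3] = -9/2.
So c_3 = g′′′(0)/3! = -9/2.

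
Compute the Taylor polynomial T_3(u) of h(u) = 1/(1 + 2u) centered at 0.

h(0) = 1
h′(0) = -2
h′′(0) = 8
h′′′(0) = -48
Dividing each by k! gives the coefficients c_0, ..., c_3.

-8*u^3 + 4*u^2 - 2*u + 1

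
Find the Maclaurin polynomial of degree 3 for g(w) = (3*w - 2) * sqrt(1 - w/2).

Shift and add copies of the series according to the polynomial's terms.
g(0) = -2
g′(0) = 7/2
g′′(0) = -11/8
g′′′(0) = -15/32
Dividing each by k! gives the coefficients c_0, ..., c_3.

-5*w^3/64 - 11*w^2/16 + 7*w/2 - 2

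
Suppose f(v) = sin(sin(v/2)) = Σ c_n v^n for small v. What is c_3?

-1/24

Substitute the inner expansion into the outer series and collect powers.
f(0) = 0
f′(0) = 1/2
f′′(0) = 0
f′′′(0) = -1/4
Dividing each by k! gives the coefficients c_0, ..., c_3.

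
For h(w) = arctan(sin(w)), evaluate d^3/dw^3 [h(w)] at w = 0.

-3

Substitute the inner expansion into the outer series and collect powers.
From the series, [w^3] h = -1/2; multiply by 3! = 6 to get -3.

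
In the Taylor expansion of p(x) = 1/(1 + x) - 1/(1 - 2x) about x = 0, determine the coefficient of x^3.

-9

Expand each term separately and add.
p(0) = 0
p′(0) = -3
p′′(0) = -6
p′′′(0) = -54
So c_3 = p′′′(0)/3! = -9.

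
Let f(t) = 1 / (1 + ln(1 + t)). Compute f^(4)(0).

Write 1/(1+u) = 1 - u + u^2 - u^3 + ... and substitute the series for u.
From the series, [t^4] f = 11/3; multiply by 4! = 24 to get 88.

88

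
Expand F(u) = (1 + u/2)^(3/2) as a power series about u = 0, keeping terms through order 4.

3*u^4/2048 - u^3/128 + 3*u^2/32 + 3*u/4 + 1

F(0) = 1
F′(0) = 3/4
F′′(0) = 3/16
F′′′(0) = -3/64
F^(4)(0) = 9/256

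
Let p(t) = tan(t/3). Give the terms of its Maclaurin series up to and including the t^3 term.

Apply the Taylor formula c_k = f^(k)(a)/k!.
p(0) = 0
p′(0) = 1/3
p′′(0) = 0
p′′′(0) = 2/27

t^3/81 + t/3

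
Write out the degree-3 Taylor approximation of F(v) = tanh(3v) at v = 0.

F(0) = 0
F′(0) = 3
F′′(0) = 0
F′′′(0) = -54
Dividing each by k! gives the coefficients c_0, ..., c_3.

-9*v^3 + 3*v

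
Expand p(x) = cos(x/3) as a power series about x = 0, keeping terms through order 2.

1 - x^2/18

[x^0] = 1;  [x^1] = 0;  [x^2] = -1/18.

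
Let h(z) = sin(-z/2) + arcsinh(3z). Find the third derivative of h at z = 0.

-215/8

Expand each term separately and add.
The coefficient of z^3 in the expansion is -215/48, so h′′′(0) = 3! * (-215/48) = -215/8.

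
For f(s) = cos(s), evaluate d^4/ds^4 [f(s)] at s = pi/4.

The coefficient of (s - pi/4)^4 in the expansion is sqrt(2)/48, so f^(4)(pi/4) = 4! * (sqrt(2)/48) = sqrt(2)/2.

sqrt(2)/2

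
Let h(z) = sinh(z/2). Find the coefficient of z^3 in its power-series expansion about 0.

1/48

h(0) = 0
h′(0) = 1/2
h′′(0) = 0
h′′′(0) = 1/8
So c_3 = h′′′(0)/3! = 1/48.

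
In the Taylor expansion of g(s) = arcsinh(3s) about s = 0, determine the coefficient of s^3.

-9/2

Differentiate repeatedly and evaluate at the center.
[s^0] = 0;  [s^1] = 3;  [s^2] = 0;  [s^3] = -9/2.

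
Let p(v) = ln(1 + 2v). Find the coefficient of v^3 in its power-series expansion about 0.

8/3

p(0) = 0
p′(0) = 2
p′′(0) = -4
p′′′(0) = 16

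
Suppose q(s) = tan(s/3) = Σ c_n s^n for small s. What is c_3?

1/81

q(0) = 0
q′(0) = 1/3
q′′(0) = 0
q′′′(0) = 2/27
So c_3 = q′′′(0)/3! = 1/81.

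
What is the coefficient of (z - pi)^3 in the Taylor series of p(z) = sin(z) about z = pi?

1/6

Use the known series and substitute for the argument.
[(z - pi)^0] = 0;  [(z - pi)^1] = -1;  [(z - pi)^2] = 0;  [(z - pi)^3] = 1/6.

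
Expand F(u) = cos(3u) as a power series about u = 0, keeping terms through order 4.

27*u^4/8 - 9*u^2/2 + 1

F(0) = 1
F′(0) = 0
F′′(0) = -9
F′′′(0) = 0
F^(4)(0) = 81
Dividing each by k! gives the coefficients c_0, ..., c_4.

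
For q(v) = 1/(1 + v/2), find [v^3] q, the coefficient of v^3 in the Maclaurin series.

Compute the successive derivatives at the expansion point and divide by k!.
q(0) = 1
q′(0) = -1/2
q′′(0) = 1/2
q′′′(0) = -3/4

-1/8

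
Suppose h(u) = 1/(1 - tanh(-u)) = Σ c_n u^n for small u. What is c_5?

Let u equal the inner series; expand the outer function in u and truncate.
[u^0] = 1;  [u^1] = -1;  [u^2] = 1;  [u^3] = -2/3;  [u^4] = 1/3;  [u^5] = -2/15.

-2/15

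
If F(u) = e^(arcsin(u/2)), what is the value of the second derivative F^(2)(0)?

Plug the Maclaurin series of the inner function into that of the outer and collect terms.
From the series, [u^2] F = 1/8; multiply by 2! = 2 to get 1/4.

1/4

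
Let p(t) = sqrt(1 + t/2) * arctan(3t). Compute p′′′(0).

Expand each factor separately, then convolve coefficients.
The coefficient of t^3 in the expansion is -291/32, so p′′′(0) = 3! * (-291/32) = -873/16.

-873/16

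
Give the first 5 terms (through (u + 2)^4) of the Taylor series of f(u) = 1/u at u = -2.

-(u + 2)^4/32 - (u + 2)^3/16 - (u + 2)^2/8 - (u + 2)/4 - 1/2

f(-2) = -1/2
f′(-2) = -1/4
f′′(-2) = -1/4
f′′′(-2) = -3/8
f^(4)(-2) = -3/4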